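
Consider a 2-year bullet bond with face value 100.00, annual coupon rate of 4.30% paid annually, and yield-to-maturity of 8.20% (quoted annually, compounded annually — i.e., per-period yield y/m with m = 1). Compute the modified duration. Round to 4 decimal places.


Coupon per period c = face * coupon_rate / m = 4.300000
Periods per year m = 1; per-period yield y/m = 0.082000
Number of cashflows N = 2
Cashflows (t years, CF_t, discount factor 1/(1+y/m)^(m*t), PV):
  t = 1.0000: CF_t = 4.300000, DF = 0.924214, PV = 3.974122
  t = 2.0000: CF_t = 104.300000, DF = 0.854172, PV = 89.090170
Price P = sum_t PV_t = 93.064292
First compute Macaulay numerator sum_t t * PV_t:
  t * PV_t at t = 1.0000: 3.974122
  t * PV_t at t = 2.0000: 178.180340
Macaulay duration D = 182.154462 / 93.064292 = 1.957297
Modified duration = D / (1 + y/m) = 1.957297 / (1 + 0.082000) = 1.808962

Answer: Modified duration = 1.8090


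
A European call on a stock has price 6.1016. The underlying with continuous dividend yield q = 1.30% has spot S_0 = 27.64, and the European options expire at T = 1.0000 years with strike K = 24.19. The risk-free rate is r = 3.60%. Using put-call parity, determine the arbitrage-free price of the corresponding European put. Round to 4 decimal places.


Put-call parity: C - P = S_0 * exp(-qT) - K * exp(-rT).
S_0 * exp(-qT) = 27.6400 * 0.98708414 = 27.28300549
K * exp(-rT) = 24.1900 * 0.96464029 = 23.33464870
P = C - S*exp(-qT) + K*exp(-rT)
P = 6.1016 - 27.28300549 + 23.33464870 = 2.1532

Answer: Put price = 2.1532


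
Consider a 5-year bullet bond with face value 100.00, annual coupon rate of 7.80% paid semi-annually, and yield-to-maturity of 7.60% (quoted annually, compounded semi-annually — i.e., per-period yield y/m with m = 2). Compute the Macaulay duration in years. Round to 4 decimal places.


Answer: Macaulay duration = 4.2383 years

Derivation:
Coupon per period c = face * coupon_rate / m = 3.900000
Periods per year m = 2; per-period yield y/m = 0.038000
Number of cashflows N = 10
Cashflows (t years, CF_t, discount factor 1/(1+y/m)^(m*t), PV):
  t = 0.5000: CF_t = 3.900000, DF = 0.963391, PV = 3.757225
  t = 1.0000: CF_t = 3.900000, DF = 0.928122, PV = 3.619678
  t = 1.5000: CF_t = 3.900000, DF = 0.894145, PV = 3.487165
  t = 2.0000: CF_t = 3.900000, DF = 0.861411, PV = 3.359504
  t = 2.5000: CF_t = 3.900000, DF = 0.829876, PV = 3.236517
  t = 3.0000: CF_t = 3.900000, DF = 0.799495, PV = 3.118031
  t = 3.5000: CF_t = 3.900000, DF = 0.770227, PV = 3.003884
  t = 4.0000: CF_t = 3.900000, DF = 0.742030, PV = 2.893915
  t = 4.5000: CF_t = 3.900000, DF = 0.714865, PV = 2.787972
  t = 5.0000: CF_t = 103.900000, DF = 0.688694, PV = 71.555334
Price P = sum_t PV_t = 100.819226
Macaulay numerator sum_t t * PV_t:
  t * PV_t at t = 0.5000: 1.878613
  t * PV_t at t = 1.0000: 3.619678
  t * PV_t at t = 1.5000: 5.230748
  t * PV_t at t = 2.0000: 6.719008
  t * PV_t at t = 2.5000: 8.091292
  t * PV_t at t = 3.0000: 9.354094
  t * PV_t at t = 3.5000: 10.513593
  t * PV_t at t = 4.0000: 11.575660
  t * PV_t at t = 4.5000: 12.545875
  t * PV_t at t = 5.0000: 357.776669
Macaulay duration D = (sum_t t * PV_t) / P = 427.305230 / 100.819226 = 4.238331


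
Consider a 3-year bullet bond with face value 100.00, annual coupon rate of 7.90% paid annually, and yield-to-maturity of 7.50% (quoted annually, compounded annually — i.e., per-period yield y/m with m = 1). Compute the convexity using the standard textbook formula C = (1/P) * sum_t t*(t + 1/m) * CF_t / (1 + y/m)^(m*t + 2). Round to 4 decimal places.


Coupon per period c = face * coupon_rate / m = 7.900000
Periods per year m = 1; per-period yield y/m = 0.075000
Number of cashflows N = 3
Cashflows (t years, CF_t, discount factor 1/(1+y/m)^(m*t), PV):
  t = 1.0000: CF_t = 7.900000, DF = 0.930233, PV = 7.348837
  t = 2.0000: CF_t = 7.900000, DF = 0.865333, PV = 6.836128
  t = 3.0000: CF_t = 107.900000, DF = 0.804961, PV = 86.855245
Price P = sum_t PV_t = 101.040210
Convexity numerator sum_t t*(t + 1/m) * CF_t / (1+y/m)^(m*t + 2):
  t = 1.0000: term = 12.718377
  t = 2.0000: term = 35.493145
  t = 3.0000: term = 901.904117
Convexity = (1/P) * sum = 950.115639 / 101.040210 = 9.403342

Answer: Convexity = 9.4033


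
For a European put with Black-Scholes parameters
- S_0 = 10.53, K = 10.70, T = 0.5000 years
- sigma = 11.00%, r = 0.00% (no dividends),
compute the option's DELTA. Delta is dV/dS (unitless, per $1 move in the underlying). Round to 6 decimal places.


d1 = -0.1670111048; d2 = -0.2447928507
phi(d1) = 0.3934171075; exp(-qT) = 1.0000000000; exp(-rT) = 1.0000000000
N(-d1) = 0.5663193444
Delta = -exp(-qT) * N(-d1) = -1.0000000000 * 0.5663193444 = -0.566319

Answer: Delta = -0.566319


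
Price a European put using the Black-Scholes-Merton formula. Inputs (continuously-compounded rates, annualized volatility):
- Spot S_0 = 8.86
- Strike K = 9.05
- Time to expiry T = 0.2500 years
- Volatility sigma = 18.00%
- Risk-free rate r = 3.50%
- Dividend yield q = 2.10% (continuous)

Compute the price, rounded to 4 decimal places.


Answer: Price = 0.4041

Derivation:
d1 = (ln(S/K) + (r - q + 0.5*sigma^2) * T) / (sigma * sqrt(T)) = -0.15186659
d2 = d1 - sigma * sqrt(T) = -0.24186659
exp(-rT) = 0.99128817; exp(-qT) = 0.99476376
P = K * exp(-rT) * N(-d2) - S_0 * exp(-qT) * N(-d1)
N(-d1) = 0.56035392; N(-d2) = 0.59555823
P = 9.0500 * 0.99128817 * 0.59555823 - 8.8600 * 0.99476376 * 0.56035392 = 0.4041


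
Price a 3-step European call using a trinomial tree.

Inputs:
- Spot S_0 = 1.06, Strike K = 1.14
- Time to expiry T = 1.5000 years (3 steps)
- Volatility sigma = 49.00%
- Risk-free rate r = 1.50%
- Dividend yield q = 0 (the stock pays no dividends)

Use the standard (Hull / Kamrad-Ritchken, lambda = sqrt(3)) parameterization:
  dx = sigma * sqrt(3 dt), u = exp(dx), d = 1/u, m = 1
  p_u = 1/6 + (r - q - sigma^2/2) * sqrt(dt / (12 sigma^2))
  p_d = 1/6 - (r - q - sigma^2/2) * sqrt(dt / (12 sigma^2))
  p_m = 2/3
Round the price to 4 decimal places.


dt = T/N = 0.500000; dx = sigma*sqrt(3*dt) = 0.600125
u = exp(dx) = 1.822347; d = 1/u = 0.548743
p_u = 0.122905, p_m = 0.666667, p_d = 0.210428
Discount per step: exp(-r*dt) = 0.992528
Stock lattice S(k, j) with j the centered position index:
  k=0: S(0,+0) = 1.0600
  k=1: S(1,-1) = 0.5817; S(1,+0) = 1.0600; S(1,+1) = 1.9317
  k=2: S(2,-2) = 0.3192; S(2,-1) = 0.5817; S(2,+0) = 1.0600; S(2,+1) = 1.9317; S(2,+2) = 3.5202
  k=3: S(3,-3) = 0.1752; S(3,-2) = 0.3192; S(3,-1) = 0.5817; S(3,+0) = 1.0600; S(3,+1) = 1.9317; S(3,+2) = 3.5202; S(3,+3) = 6.4150
Terminal payoffs V(N, j) = max(S_T - K, 0):
  V(3,-3) = 0.000000; V(3,-2) = 0.000000; V(3,-1) = 0.000000; V(3,+0) = 0.000000; V(3,+1) = 0.791687; V(3,+2) = 2.380204; V(3,+3) = 5.275031
Backward induction: V(k, j) = exp(-r*dt) * [p_u * V(k+1, j+1) + p_m * V(k+1, j) + p_d * V(k+1, j-1)]
  V(2,-2) = exp(-r*dt) * [p_u*0.000000 + p_m*0.000000 + p_d*0.000000] = 0.000000
  V(2,-1) = exp(-r*dt) * [p_u*0.000000 + p_m*0.000000 + p_d*0.000000] = 0.000000
  V(2,+0) = exp(-r*dt) * [p_u*0.791687 + p_m*0.000000 + p_d*0.000000] = 0.096575
  V(2,+1) = exp(-r*dt) * [p_u*2.380204 + p_m*0.791687 + p_d*0.000000] = 0.814201
  V(2,+2) = exp(-r*dt) * [p_u*5.275031 + p_m*2.380204 + p_d*0.791687] = 2.383778
  V(1,-1) = exp(-r*dt) * [p_u*0.096575 + p_m*0.000000 + p_d*0.000000] = 0.011781
  V(1,+0) = exp(-r*dt) * [p_u*0.814201 + p_m*0.096575 + p_d*0.000000] = 0.163224
  V(1,+1) = exp(-r*dt) * [p_u*2.383778 + p_m*0.814201 + p_d*0.096575] = 0.849704
  V(0,+0) = exp(-r*dt) * [p_u*0.849704 + p_m*0.163224 + p_d*0.011781] = 0.214116

Answer: Price = V(0,0) = 0.2141


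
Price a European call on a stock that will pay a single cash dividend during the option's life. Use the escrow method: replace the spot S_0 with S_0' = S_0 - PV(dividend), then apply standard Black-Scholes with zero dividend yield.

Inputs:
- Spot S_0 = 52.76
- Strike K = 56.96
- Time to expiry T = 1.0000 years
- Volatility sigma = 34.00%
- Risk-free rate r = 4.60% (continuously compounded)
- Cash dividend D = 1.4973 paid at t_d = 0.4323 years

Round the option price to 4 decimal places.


Answer: Price = 5.6855

Derivation:
PV(D) = D * exp(-r * t_d) = 1.4973 * 0.98031062 = 1.46781909
S_0' = S_0 - PV(D) = 52.7600 - 1.46781909 = 51.29218091
d1 = (ln(S_0'/K) + (r + sigma^2/2)*T) / (sigma*sqrt(T)) = -0.00297337
d2 = d1 - sigma*sqrt(T) = -0.34297337
exp(-rT) = 0.95504196
N(d1) = 0.49881380; N(d2) = 0.36580925
C = S_0' * N(d1) - K * exp(-rT) * N(d2) = 51.29218091 * 0.49881380 - 56.9600 * 0.95504196 * 0.36580925 = 5.6855


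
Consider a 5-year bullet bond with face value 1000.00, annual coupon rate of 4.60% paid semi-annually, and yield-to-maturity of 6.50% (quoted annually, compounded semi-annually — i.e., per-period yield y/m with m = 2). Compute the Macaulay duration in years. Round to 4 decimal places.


Coupon per period c = face * coupon_rate / m = 23.000000
Periods per year m = 2; per-period yield y/m = 0.032500
Number of cashflows N = 10
Cashflows (t years, CF_t, discount factor 1/(1+y/m)^(m*t), PV):
  t = 0.5000: CF_t = 23.000000, DF = 0.968523, PV = 22.276029
  t = 1.0000: CF_t = 23.000000, DF = 0.938037, PV = 21.574847
  t = 1.5000: CF_t = 23.000000, DF = 0.908510, PV = 20.895735
  t = 2.0000: CF_t = 23.000000, DF = 0.879913, PV = 20.238000
  t = 2.5000: CF_t = 23.000000, DF = 0.852216, PV = 19.600969
  t = 3.0000: CF_t = 23.000000, DF = 0.825391, PV = 18.983989
  t = 3.5000: CF_t = 23.000000, DF = 0.799410, PV = 18.386430
  t = 4.0000: CF_t = 23.000000, DF = 0.774247, PV = 17.807680
  t = 4.5000: CF_t = 23.000000, DF = 0.749876, PV = 17.247148
  t = 5.0000: CF_t = 1023.000000, DF = 0.726272, PV = 742.976420
Price P = sum_t PV_t = 919.987247
Macaulay numerator sum_t t * PV_t:
  t * PV_t at t = 0.5000: 11.138015
  t * PV_t at t = 1.0000: 21.574847
  t * PV_t at t = 1.5000: 31.343603
  t * PV_t at t = 2.0000: 40.476000
  t * PV_t at t = 2.5000: 49.002422
  t * PV_t at t = 3.0000: 56.951967
  t * PV_t at t = 3.5000: 64.352505
  t * PV_t at t = 4.0000: 71.230722
  t * PV_t at t = 4.5000: 77.612167
  t * PV_t at t = 5.0000: 3714.882098
Macaulay duration D = (sum_t t * PV_t) / P = 4138.564344 / 919.987247 = 4.498502

Answer: Macaulay duration = 4.4985 years


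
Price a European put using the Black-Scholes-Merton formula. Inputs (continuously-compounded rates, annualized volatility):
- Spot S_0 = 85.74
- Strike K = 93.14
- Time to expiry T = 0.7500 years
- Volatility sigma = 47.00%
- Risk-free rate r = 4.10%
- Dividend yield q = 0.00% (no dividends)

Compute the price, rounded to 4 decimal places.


d1 = (ln(S/K) + (r - q + 0.5*sigma^2) * T) / (sigma * sqrt(T)) = 0.07567766
d2 = d1 - sigma * sqrt(T) = -0.33135428
exp(-rT) = 0.96971797; exp(-qT) = 1.00000000
P = K * exp(-rT) * N(-d2) - S_0 * exp(-qT) * N(-d1)
N(-d1) = 0.46983778; N(-d2) = 0.62981155
P = 93.1400 * 0.96971797 * 0.62981155 - 85.7400 * 1.00000000 * 0.46983778 = 16.6004

Answer: Price = 16.6004


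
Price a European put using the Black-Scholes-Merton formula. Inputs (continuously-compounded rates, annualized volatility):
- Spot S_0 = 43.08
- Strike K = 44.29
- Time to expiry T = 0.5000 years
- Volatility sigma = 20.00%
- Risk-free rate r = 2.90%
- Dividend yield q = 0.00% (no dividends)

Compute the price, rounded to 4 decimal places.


Answer: Price = 2.7415

Derivation:
d1 = (ln(S/K) + (r - q + 0.5*sigma^2) * T) / (sigma * sqrt(T)) = -0.02262788
d2 = d1 - sigma * sqrt(T) = -0.16404924
exp(-rT) = 0.98560462; exp(-qT) = 1.00000000
P = K * exp(-rT) * N(-d2) - S_0 * exp(-qT) * N(-d1)
N(-d1) = 0.50902645; N(-d2) = 0.56515381
P = 44.2900 * 0.98560462 * 0.56515381 - 43.0800 * 1.00000000 * 0.50902645 = 2.7415


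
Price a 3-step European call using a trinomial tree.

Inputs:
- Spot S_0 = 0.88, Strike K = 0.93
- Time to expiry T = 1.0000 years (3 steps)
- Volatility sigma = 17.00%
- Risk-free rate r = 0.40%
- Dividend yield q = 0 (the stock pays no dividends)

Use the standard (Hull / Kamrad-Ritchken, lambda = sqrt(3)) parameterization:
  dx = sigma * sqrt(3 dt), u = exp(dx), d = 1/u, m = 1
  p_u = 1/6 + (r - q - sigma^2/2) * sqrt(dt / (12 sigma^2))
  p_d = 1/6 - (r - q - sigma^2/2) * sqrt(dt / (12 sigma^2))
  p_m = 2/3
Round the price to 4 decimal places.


dt = T/N = 0.333333; dx = sigma*sqrt(3*dt) = 0.170000
u = exp(dx) = 1.185305; d = 1/u = 0.843665
p_u = 0.156422, p_m = 0.666667, p_d = 0.176912
Discount per step: exp(-r*dt) = 0.998668
Stock lattice S(k, j) with j the centered position index:
  k=0: S(0,+0) = 0.8800
  k=1: S(1,-1) = 0.7424; S(1,+0) = 0.8800; S(1,+1) = 1.0431
  k=2: S(2,-2) = 0.6264; S(2,-1) = 0.7424; S(2,+0) = 0.8800; S(2,+1) = 1.0431; S(2,+2) = 1.2364
  k=3: S(3,-3) = 0.5284; S(3,-2) = 0.6264; S(3,-1) = 0.7424; S(3,+0) = 0.8800; S(3,+1) = 1.0431; S(3,+2) = 1.2364; S(3,+3) = 1.4655
Terminal payoffs V(N, j) = max(S_T - K, 0):
  V(3,-3) = 0.000000; V(3,-2) = 0.000000; V(3,-1) = 0.000000; V(3,+0) = 0.000000; V(3,+1) = 0.113068; V(3,+2) = 0.306354; V(3,+3) = 0.535456
Backward induction: V(k, j) = exp(-r*dt) * [p_u * V(k+1, j+1) + p_m * V(k+1, j) + p_d * V(k+1, j-1)]
  V(2,-2) = exp(-r*dt) * [p_u*0.000000 + p_m*0.000000 + p_d*0.000000] = 0.000000
  V(2,-1) = exp(-r*dt) * [p_u*0.000000 + p_m*0.000000 + p_d*0.000000] = 0.000000
  V(2,+0) = exp(-r*dt) * [p_u*0.113068 + p_m*0.000000 + p_d*0.000000] = 0.017663
  V(2,+1) = exp(-r*dt) * [p_u*0.306354 + p_m*0.113068 + p_d*0.000000] = 0.123135
  V(2,+2) = exp(-r*dt) * [p_u*0.535456 + p_m*0.306354 + p_d*0.113068] = 0.307586
  V(1,-1) = exp(-r*dt) * [p_u*0.017663 + p_m*0.000000 + p_d*0.000000] = 0.002759
  V(1,+0) = exp(-r*dt) * [p_u*0.123135 + p_m*0.017663 + p_d*0.000000] = 0.030995
  V(1,+1) = exp(-r*dt) * [p_u*0.307586 + p_m*0.123135 + p_d*0.017663] = 0.133150
  V(0,+0) = exp(-r*dt) * [p_u*0.133150 + p_m*0.030995 + p_d*0.002759] = 0.041923

Answer: Price = V(0,0) = 0.0419


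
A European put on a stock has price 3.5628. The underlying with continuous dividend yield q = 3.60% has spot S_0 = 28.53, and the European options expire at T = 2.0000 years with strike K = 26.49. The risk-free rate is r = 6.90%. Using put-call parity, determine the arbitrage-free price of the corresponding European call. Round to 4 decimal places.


Answer: Call price = 7.0354

Derivation:
Put-call parity: C - P = S_0 * exp(-qT) - K * exp(-rT).
S_0 * exp(-qT) = 28.5300 * 0.93053090 = 26.54804646
K * exp(-rT) = 26.4900 * 0.87109869 = 23.07540434
C = P + S*exp(-qT) - K*exp(-rT)
C = 3.5628 + 26.54804646 - 23.07540434 = 7.0354


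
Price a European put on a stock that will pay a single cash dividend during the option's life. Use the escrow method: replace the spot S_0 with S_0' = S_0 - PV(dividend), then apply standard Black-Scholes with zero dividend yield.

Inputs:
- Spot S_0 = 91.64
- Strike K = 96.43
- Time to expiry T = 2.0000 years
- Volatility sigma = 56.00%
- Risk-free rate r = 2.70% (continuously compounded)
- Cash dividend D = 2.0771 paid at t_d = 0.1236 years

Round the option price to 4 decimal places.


Answer: Price = 28.7563

Derivation:
PV(D) = D * exp(-r * t_d) = 2.0771 * 0.99666836 = 2.07017986
S_0' = S_0 - PV(D) = 91.6400 - 2.07017986 = 89.56982014
d1 = (ln(S_0'/K) + (r + sigma^2/2)*T) / (sigma*sqrt(T)) = 0.37097988
d2 = d1 - sigma*sqrt(T) = -0.42097971
exp(-rT) = 0.94743211
N(-d1) = 0.35532626; N(-d2) = 0.66311505
P = K * exp(-rT) * N(-d2) - S_0' * N(-d1) = 96.4300 * 0.94743211 * 0.66311505 - 89.56982014 * 0.35532626 = 28.7563


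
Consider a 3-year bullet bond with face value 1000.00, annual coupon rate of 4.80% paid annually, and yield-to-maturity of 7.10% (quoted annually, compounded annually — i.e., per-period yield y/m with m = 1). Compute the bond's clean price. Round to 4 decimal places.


Answer: Price = 939.7508

Derivation:
Coupon per period c = face * coupon_rate / m = 48.000000
Periods per year m = 1; per-period yield y/m = 0.071000
Number of cashflows N = 3
Cashflows (t years, CF_t, discount factor 1/(1+y/m)^(m*t), PV):
  t = 1.0000: CF_t = 48.000000, DF = 0.933707, PV = 44.817927
  t = 2.0000: CF_t = 48.000000, DF = 0.871808, PV = 41.846804
  t = 3.0000: CF_t = 1048.000000, DF = 0.814013, PV = 853.086109
Price P = sum_t PV_t = 939.750840


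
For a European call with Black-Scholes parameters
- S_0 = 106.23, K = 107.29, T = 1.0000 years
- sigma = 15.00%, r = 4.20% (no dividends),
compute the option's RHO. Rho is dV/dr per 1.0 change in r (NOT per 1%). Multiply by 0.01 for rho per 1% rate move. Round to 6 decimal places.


d1 = 0.2888073743; d2 = 0.1388073743
phi(d1) = 0.3826466185; exp(-qT) = 1.0000000000; exp(-rT) = 0.9588697806
N(d2) = 0.5551988167
Rho = K*T*exp(-rT)*N(d2) = 107.2900 * 1.0000 * 0.9588697806 * 0.5551988167 = 57.117266

Answer: Rho = 57.117266


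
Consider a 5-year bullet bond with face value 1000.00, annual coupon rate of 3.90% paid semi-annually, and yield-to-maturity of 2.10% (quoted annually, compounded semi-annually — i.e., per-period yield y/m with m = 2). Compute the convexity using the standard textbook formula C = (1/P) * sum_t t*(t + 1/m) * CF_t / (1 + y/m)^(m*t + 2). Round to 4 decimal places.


Answer: Convexity = 24.1454

Derivation:
Coupon per period c = face * coupon_rate / m = 19.500000
Periods per year m = 2; per-period yield y/m = 0.010500
Number of cashflows N = 10
Cashflows (t years, CF_t, discount factor 1/(1+y/m)^(m*t), PV):
  t = 0.5000: CF_t = 19.500000, DF = 0.989609, PV = 19.297378
  t = 1.0000: CF_t = 19.500000, DF = 0.979326, PV = 19.096861
  t = 1.5000: CF_t = 19.500000, DF = 0.969150, PV = 18.898427
  t = 2.0000: CF_t = 19.500000, DF = 0.959080, PV = 18.702055
  t = 2.5000: CF_t = 19.500000, DF = 0.949114, PV = 18.507724
  t = 3.0000: CF_t = 19.500000, DF = 0.939252, PV = 18.315412
  t = 3.5000: CF_t = 19.500000, DF = 0.929492, PV = 18.125099
  t = 4.0000: CF_t = 19.500000, DF = 0.919834, PV = 17.936763
  t = 4.5000: CF_t = 19.500000, DF = 0.910276, PV = 17.750384
  t = 5.0000: CF_t = 1019.500000, DF = 0.900818, PV = 918.383456
Price P = sum_t PV_t = 1085.013559
Convexity numerator sum_t t*(t + 1/m) * CF_t / (1+y/m)^(m*t + 2):
  t = 0.5000: term = 9.449214
  t = 1.0000: term = 28.053083
  t = 1.5000: term = 55.523173
  t = 2.0000: term = 91.577062
  t = 2.5000: term = 135.938242
  t = 3.0000: term = 188.336011
  t = 3.5000: term = 248.505375
  t = 4.0000: term = 316.186948
  t = 4.5000: term = 391.126852
  t = 5.0000: term = 24733.416434
Convexity = (1/P) * sum = 26198.112394 / 1085.013559 = 24.145424


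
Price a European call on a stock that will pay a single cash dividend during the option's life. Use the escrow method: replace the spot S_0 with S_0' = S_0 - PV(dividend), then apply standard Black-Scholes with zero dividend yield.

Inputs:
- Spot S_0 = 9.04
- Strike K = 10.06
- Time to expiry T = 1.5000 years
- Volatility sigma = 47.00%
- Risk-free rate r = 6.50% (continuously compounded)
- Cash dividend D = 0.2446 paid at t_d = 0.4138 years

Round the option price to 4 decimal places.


Answer: Price = 1.8725

Derivation:
PV(D) = D * exp(-r * t_d) = 0.2446 * 0.97346150 = 0.23810868
S_0' = S_0 - PV(D) = 9.0400 - 0.23810868 = 8.80189132
d1 = (ln(S_0'/K) + (r + sigma^2/2)*T) / (sigma*sqrt(T)) = 0.22510021
d2 = d1 - sigma*sqrt(T) = -0.35052988
exp(-rT) = 0.90710234
N(d1) = 0.58904934; N(d2) = 0.36297054
C = S_0' * N(d1) - K * exp(-rT) * N(d2) = 8.80189132 * 0.58904934 - 10.0600 * 0.90710234 * 0.36297054 = 1.8725


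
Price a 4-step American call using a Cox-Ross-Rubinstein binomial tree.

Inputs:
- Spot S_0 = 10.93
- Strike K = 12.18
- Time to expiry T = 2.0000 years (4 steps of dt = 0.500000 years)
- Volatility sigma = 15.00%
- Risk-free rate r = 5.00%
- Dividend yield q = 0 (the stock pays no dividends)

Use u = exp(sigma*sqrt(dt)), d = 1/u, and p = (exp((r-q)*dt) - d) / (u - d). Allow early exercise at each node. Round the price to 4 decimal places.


dt = T/N = 0.500000
u = exp(sigma*sqrt(dt)) = 1.111895; d = 1/u = 0.899365
p = (exp((r-q)*dt) - d) / (u - d) = 0.592621
Discount per step: exp(-r*dt) = 0.975310
Stock lattice S(k, i) with i counting down-moves:
  k=0: S(0,0) = 10.9300
  k=1: S(1,0) = 12.1530; S(1,1) = 9.8301
  k=2: S(2,0) = 13.5129; S(2,1) = 10.9300; S(2,2) = 8.8408
  k=3: S(3,0) = 15.0249; S(3,1) = 12.1530; S(3,2) = 9.8301; S(3,3) = 7.9511
  k=4: S(4,0) = 16.7061; S(4,1) = 13.5129; S(4,2) = 10.9300; S(4,3) = 8.8408; S(4,4) = 7.1510
Terminal payoffs V(N, i) = max(S_T - K, 0):
  V(4,0) = 4.526124; V(4,1) = 1.332880; V(4,2) = 0.000000; V(4,3) = 0.000000; V(4,4) = 0.000000
Backward induction: V(k, i) = exp(-r*dt) * [p * V(k+1, i) + (1-p) * V(k+1, i+1)]; then take max(V_cont, immediate exercise) for American.
  V(3,0) = exp(-r*dt) * [p*4.526124 + (1-p)*1.332880] = 3.145633; exercise = 2.844908; V(3,0) = max -> 3.145633
  V(3,1) = exp(-r*dt) * [p*1.332880 + (1-p)*0.000000] = 0.770391; exercise = 0.000000; V(3,1) = max -> 0.770391
  V(3,2) = exp(-r*dt) * [p*0.000000 + (1-p)*0.000000] = 0.000000; exercise = 0.000000; V(3,2) = max -> 0.000000
  V(3,3) = exp(-r*dt) * [p*0.000000 + (1-p)*0.000000] = 0.000000; exercise = 0.000000; V(3,3) = max -> 0.000000
  V(2,0) = exp(-r*dt) * [p*3.145633 + (1-p)*0.770391] = 2.124235; exercise = 1.332880; V(2,0) = max -> 2.124235
  V(2,1) = exp(-r*dt) * [p*0.770391 + (1-p)*0.000000] = 0.445278; exercise = 0.000000; V(2,1) = max -> 0.445278
  V(2,2) = exp(-r*dt) * [p*0.000000 + (1-p)*0.000000] = 0.000000; exercise = 0.000000; V(2,2) = max -> 0.000000
  V(1,0) = exp(-r*dt) * [p*2.124235 + (1-p)*0.445278] = 1.404704; exercise = 0.000000; V(1,0) = max -> 1.404704
  V(1,1) = exp(-r*dt) * [p*0.445278 + (1-p)*0.000000] = 0.257366; exercise = 0.000000; V(1,1) = max -> 0.257366
  V(0,0) = exp(-r*dt) * [p*1.404704 + (1-p)*0.257366] = 0.914161; exercise = 0.000000; V(0,0) = max -> 0.914161

Answer: Price = V(0,0) = 0.9142


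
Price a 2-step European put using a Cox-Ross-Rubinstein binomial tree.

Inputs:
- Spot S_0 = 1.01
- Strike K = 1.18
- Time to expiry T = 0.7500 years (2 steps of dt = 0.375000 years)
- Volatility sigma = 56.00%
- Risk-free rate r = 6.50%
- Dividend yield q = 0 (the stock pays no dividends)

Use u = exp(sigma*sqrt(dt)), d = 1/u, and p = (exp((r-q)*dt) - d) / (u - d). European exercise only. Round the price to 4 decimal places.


dt = T/N = 0.375000
u = exp(sigma*sqrt(dt)) = 1.409068; d = 1/u = 0.709689
p = (exp((r-q)*dt) - d) / (u - d) = 0.450379
Discount per step: exp(-r*dt) = 0.975920
Stock lattice S(k, i) with i counting down-moves:
  k=0: S(0,0) = 1.0100
  k=1: S(1,0) = 1.4232; S(1,1) = 0.7168
  k=2: S(2,0) = 2.0053; S(2,1) = 1.0100; S(2,2) = 0.5087
Terminal payoffs V(N, i) = max(K - S_T, 0):
  V(2,0) = 0.000000; V(2,1) = 0.170000; V(2,2) = 0.671305
Backward induction: V(k, i) = exp(-r*dt) * [p * V(k+1, i) + (1-p) * V(k+1, i+1)].
  V(1,0) = exp(-r*dt) * [p*0.000000 + (1-p)*0.170000] = 0.091186
  V(1,1) = exp(-r*dt) * [p*0.170000 + (1-p)*0.671305] = 0.434799
  V(0,0) = exp(-r*dt) * [p*0.091186 + (1-p)*0.434799] = 0.273300

Answer: Price = V(0,0) = 0.2733


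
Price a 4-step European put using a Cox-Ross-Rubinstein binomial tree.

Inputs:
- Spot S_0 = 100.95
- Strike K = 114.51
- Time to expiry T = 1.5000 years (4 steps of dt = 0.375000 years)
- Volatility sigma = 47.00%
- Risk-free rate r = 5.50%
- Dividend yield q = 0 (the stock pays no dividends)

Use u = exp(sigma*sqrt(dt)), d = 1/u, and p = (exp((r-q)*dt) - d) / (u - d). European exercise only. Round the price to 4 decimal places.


Answer: Price = V(0,0) = 26.0828

Derivation:
dt = T/N = 0.375000
u = exp(sigma*sqrt(dt)) = 1.333511; d = 1/u = 0.749900
p = (exp((r-q)*dt) - d) / (u - d) = 0.464246
Discount per step: exp(-r*dt) = 0.979586
Stock lattice S(k, i) with i counting down-moves:
  k=0: S(0,0) = 100.9500
  k=1: S(1,0) = 134.6179; S(1,1) = 75.7024
  k=2: S(2,0) = 179.5144; S(2,1) = 100.9500; S(2,2) = 56.7693
  k=3: S(3,0) = 239.3844; S(3,1) = 134.6179; S(3,2) = 75.7024; S(3,3) = 42.5713
  k=4: S(4,0) = 319.2216; S(4,1) = 179.5144; S(4,2) = 100.9500; S(4,3) = 56.7693; S(4,4) = 31.9242
Terminal payoffs V(N, i) = max(K - S_T, 0):
  V(4,0) = 0.000000; V(4,1) = 0.000000; V(4,2) = 13.560000; V(4,3) = 57.740724; V(4,4) = 82.585774
Backward induction: V(k, i) = exp(-r*dt) * [p * V(k+1, i) + (1-p) * V(k+1, i+1)].
  V(3,0) = exp(-r*dt) * [p*0.000000 + (1-p)*0.000000] = 0.000000
  V(3,1) = exp(-r*dt) * [p*0.000000 + (1-p)*13.560000] = 7.116519
  V(3,2) = exp(-r*dt) * [p*13.560000 + (1-p)*57.740724] = 36.469987
  V(3,3) = exp(-r*dt) * [p*57.740724 + (1-p)*82.585774] = 69.601125
  V(2,0) = exp(-r*dt) * [p*0.000000 + (1-p)*7.116519] = 3.734871
  V(2,1) = exp(-r*dt) * [p*7.116519 + (1-p)*36.469987] = 22.376445
  V(2,2) = exp(-r*dt) * [p*36.469987 + (1-p)*69.601125] = 53.113284
  V(1,0) = exp(-r*dt) * [p*3.734871 + (1-p)*22.376445] = 13.442044
  V(1,1) = exp(-r*dt) * [p*22.376445 + (1-p)*53.113284] = 38.050875
  V(0,0) = exp(-r*dt) * [p*13.442044 + (1-p)*38.050875] = 26.082776


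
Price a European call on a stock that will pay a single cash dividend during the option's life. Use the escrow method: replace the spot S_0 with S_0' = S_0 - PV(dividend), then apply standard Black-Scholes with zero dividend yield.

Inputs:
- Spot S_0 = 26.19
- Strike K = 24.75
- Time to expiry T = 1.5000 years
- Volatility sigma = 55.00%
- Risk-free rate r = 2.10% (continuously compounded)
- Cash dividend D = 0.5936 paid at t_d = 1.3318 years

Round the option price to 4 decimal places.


Answer: Price = 7.3851

Derivation:
PV(D) = D * exp(-r * t_d) = 0.5936 * 0.97241968 = 0.57722832
S_0' = S_0 - PV(D) = 26.1900 - 0.57722832 = 25.61277168
d1 = (ln(S_0'/K) + (r + sigma^2/2)*T) / (sigma*sqrt(T)) = 0.43443650
d2 = d1 - sigma*sqrt(T) = -0.23917318
exp(-rT) = 0.96899096
N(d1) = 0.66801425; N(d2) = 0.40548565
C = S_0' * N(d1) - K * exp(-rT) * N(d2) = 25.61277168 * 0.66801425 - 24.7500 * 0.96899096 * 0.40548565 = 7.3851


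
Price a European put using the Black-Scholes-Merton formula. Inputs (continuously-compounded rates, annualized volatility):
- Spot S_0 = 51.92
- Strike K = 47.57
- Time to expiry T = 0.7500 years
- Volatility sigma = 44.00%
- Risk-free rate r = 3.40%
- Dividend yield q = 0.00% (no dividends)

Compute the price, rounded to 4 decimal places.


d1 = (ln(S/K) + (r - q + 0.5*sigma^2) * T) / (sigma * sqrt(T)) = 0.48707831
d2 = d1 - sigma * sqrt(T) = 0.10602713
exp(-rT) = 0.97482238; exp(-qT) = 1.00000000
P = K * exp(-rT) * N(-d2) - S_0 * exp(-qT) * N(-d1)
N(-d1) = 0.31310142; N(-d2) = 0.45778041
P = 47.5700 * 0.97482238 * 0.45778041 - 51.9200 * 1.00000000 * 0.31310142 = 4.9721

Answer: Price = 4.9721


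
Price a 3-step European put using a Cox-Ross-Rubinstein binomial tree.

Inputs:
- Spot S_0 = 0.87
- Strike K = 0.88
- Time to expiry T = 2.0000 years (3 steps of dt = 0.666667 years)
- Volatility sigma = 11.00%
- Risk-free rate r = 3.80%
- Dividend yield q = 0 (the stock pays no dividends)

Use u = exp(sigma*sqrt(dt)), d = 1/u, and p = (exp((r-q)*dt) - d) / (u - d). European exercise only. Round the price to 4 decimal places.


dt = T/N = 0.666667
u = exp(sigma*sqrt(dt)) = 1.093971; d = 1/u = 0.914101
p = (exp((r-q)*dt) - d) / (u - d) = 0.620202
Discount per step: exp(-r*dt) = 0.974985
Stock lattice S(k, i) with i counting down-moves:
  k=0: S(0,0) = 0.8700
  k=1: S(1,0) = 0.9518; S(1,1) = 0.7953
  k=2: S(2,0) = 1.0412; S(2,1) = 0.8700; S(2,2) = 0.7270
  k=3: S(3,0) = 1.1390; S(3,1) = 0.9518; S(3,2) = 0.7953; S(3,3) = 0.6645
Terminal payoffs V(N, i) = max(K - S_T, 0):
  V(3,0) = 0.000000; V(3,1) = 0.000000; V(3,2) = 0.084732; V(3,3) = 0.215490
Backward induction: V(k, i) = exp(-r*dt) * [p * V(k+1, i) + (1-p) * V(k+1, i+1)].
  V(2,0) = exp(-r*dt) * [p*0.000000 + (1-p)*0.000000] = 0.000000
  V(2,1) = exp(-r*dt) * [p*0.000000 + (1-p)*0.084732] = 0.031376
  V(2,2) = exp(-r*dt) * [p*0.084732 + (1-p)*0.215490] = 0.131032
  V(1,0) = exp(-r*dt) * [p*0.000000 + (1-p)*0.031376] = 0.011618
  V(1,1) = exp(-r*dt) * [p*0.031376 + (1-p)*0.131032] = 0.067494
  V(0,0) = exp(-r*dt) * [p*0.011618 + (1-p)*0.067494] = 0.032018

Answer: Price = V(0,0) = 0.0320


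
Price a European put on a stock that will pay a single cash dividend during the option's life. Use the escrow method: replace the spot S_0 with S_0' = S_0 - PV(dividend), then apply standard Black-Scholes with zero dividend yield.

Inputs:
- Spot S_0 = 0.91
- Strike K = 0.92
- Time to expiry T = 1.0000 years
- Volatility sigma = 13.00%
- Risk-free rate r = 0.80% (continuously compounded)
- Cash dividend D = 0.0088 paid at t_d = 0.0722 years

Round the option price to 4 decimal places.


Answer: Price = 0.0530

Derivation:
PV(D) = D * exp(-r * t_d) = 0.0088 * 0.99942257 = 0.00879492
S_0' = S_0 - PV(D) = 0.9100 - 0.00879492 = 0.90120508
d1 = (ln(S_0'/K) + (r + sigma^2/2)*T) / (sigma*sqrt(T)) = -0.03223710
d2 = d1 - sigma*sqrt(T) = -0.16223710
exp(-rT) = 0.99203191
N(-d1) = 0.51285852; N(-d2) = 0.56444043
P = K * exp(-rT) * N(-d2) - S_0' * N(-d1) = 0.9200 * 0.99203191 * 0.56444043 - 0.90120508 * 0.51285852 = 0.0530


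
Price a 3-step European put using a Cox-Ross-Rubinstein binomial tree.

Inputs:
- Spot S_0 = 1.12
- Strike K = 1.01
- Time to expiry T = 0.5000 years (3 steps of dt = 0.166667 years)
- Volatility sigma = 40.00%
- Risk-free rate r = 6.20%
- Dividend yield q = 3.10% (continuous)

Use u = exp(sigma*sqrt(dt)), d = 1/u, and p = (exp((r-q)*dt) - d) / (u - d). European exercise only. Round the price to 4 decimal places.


dt = T/N = 0.166667
u = exp(sigma*sqrt(dt)) = 1.177389; d = 1/u = 0.849337
p = (exp((r-q)*dt) - d) / (u - d) = 0.475056
Discount per step: exp(-r*dt) = 0.989720
Stock lattice S(k, i) with i counting down-moves:
  k=0: S(0,0) = 1.1200
  k=1: S(1,0) = 1.3187; S(1,1) = 0.9513
  k=2: S(2,0) = 1.5526; S(2,1) = 1.1200; S(2,2) = 0.8079
  k=3: S(3,0) = 1.8280; S(3,1) = 1.3187; S(3,2) = 0.9513; S(3,3) = 0.6862
Terminal payoffs V(N, i) = max(K - S_T, 0):
  V(3,0) = 0.000000; V(3,1) = 0.000000; V(3,2) = 0.058743; V(3,3) = 0.323788
Backward induction: V(k, i) = exp(-r*dt) * [p * V(k+1, i) + (1-p) * V(k+1, i+1)].
  V(2,0) = exp(-r*dt) * [p*0.000000 + (1-p)*0.000000] = 0.000000
  V(2,1) = exp(-r*dt) * [p*0.000000 + (1-p)*0.058743] = 0.030520
  V(2,2) = exp(-r*dt) * [p*0.058743 + (1-p)*0.323788] = 0.195843
  V(1,0) = exp(-r*dt) * [p*0.000000 + (1-p)*0.030520] = 0.015856
  V(1,1) = exp(-r*dt) * [p*0.030520 + (1-p)*0.195843] = 0.116099
  V(0,0) = exp(-r*dt) * [p*0.015856 + (1-p)*0.116099] = 0.067774

Answer: Price = V(0,0) = 0.0678


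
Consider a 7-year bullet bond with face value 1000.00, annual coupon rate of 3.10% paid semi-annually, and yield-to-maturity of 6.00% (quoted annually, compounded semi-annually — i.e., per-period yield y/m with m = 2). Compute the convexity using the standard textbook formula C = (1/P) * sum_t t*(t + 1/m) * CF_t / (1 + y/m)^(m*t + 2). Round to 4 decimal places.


Coupon per period c = face * coupon_rate / m = 15.500000
Periods per year m = 2; per-period yield y/m = 0.030000
Number of cashflows N = 14
Cashflows (t years, CF_t, discount factor 1/(1+y/m)^(m*t), PV):
  t = 0.5000: CF_t = 15.500000, DF = 0.970874, PV = 15.048544
  t = 1.0000: CF_t = 15.500000, DF = 0.942596, PV = 14.610237
  t = 1.5000: CF_t = 15.500000, DF = 0.915142, PV = 14.184696
  t = 2.0000: CF_t = 15.500000, DF = 0.888487, PV = 13.771549
  t = 2.5000: CF_t = 15.500000, DF = 0.862609, PV = 13.370436
  t = 3.0000: CF_t = 15.500000, DF = 0.837484, PV = 12.981006
  t = 3.5000: CF_t = 15.500000, DF = 0.813092, PV = 12.602918
  t = 4.0000: CF_t = 15.500000, DF = 0.789409, PV = 12.235843
  t = 4.5000: CF_t = 15.500000, DF = 0.766417, PV = 11.879459
  t = 5.0000: CF_t = 15.500000, DF = 0.744094, PV = 11.533456
  t = 5.5000: CF_t = 15.500000, DF = 0.722421, PV = 11.197530
  t = 6.0000: CF_t = 15.500000, DF = 0.701380, PV = 10.871388
  t = 6.5000: CF_t = 15.500000, DF = 0.680951, PV = 10.554746
  t = 7.0000: CF_t = 1015.500000, DF = 0.661118, PV = 671.365132
Price P = sum_t PV_t = 836.206939
Convexity numerator sum_t t*(t + 1/m) * CF_t / (1+y/m)^(m*t + 2):
  t = 0.5000: term = 7.092348
  t = 1.0000: term = 20.657324
  t = 1.5000: term = 40.111308
  t = 2.0000: term = 64.905030
  t = 2.5000: term = 94.521888
  t = 3.0000: term = 128.476353
  t = 3.5000: term = 166.312431
  t = 4.0000: term = 207.602202
  t = 4.5000: term = 251.944420
  t = 5.0000: term = 298.963174
  t = 5.5000: term = 348.306610
  t = 6.0000: term = 399.645714
  t = 6.5000: term = 452.673138
  t = 7.0000: term = 33223.366406
Convexity = (1/P) * sum = 35704.578347 / 836.206939 = 42.698256

Answer: Convexity = 42.6983


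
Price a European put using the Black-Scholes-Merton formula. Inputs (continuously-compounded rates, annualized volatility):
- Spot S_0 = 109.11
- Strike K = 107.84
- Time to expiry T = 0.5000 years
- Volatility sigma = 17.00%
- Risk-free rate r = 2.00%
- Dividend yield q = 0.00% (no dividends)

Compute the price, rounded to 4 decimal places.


Answer: Price = 4.0857

Derivation:
d1 = (ln(S/K) + (r - q + 0.5*sigma^2) * T) / (sigma * sqrt(T)) = 0.24069000
d2 = d1 - sigma * sqrt(T) = 0.12048185
exp(-rT) = 0.99004983; exp(-qT) = 1.00000000
P = K * exp(-rT) * N(-d2) - S_0 * exp(-qT) * N(-d1)
N(-d1) = 0.40489769; N(-d2) = 0.45205073
P = 107.8400 * 0.99004983 * 0.45205073 - 109.1100 * 1.00000000 * 0.40489769 = 4.0857


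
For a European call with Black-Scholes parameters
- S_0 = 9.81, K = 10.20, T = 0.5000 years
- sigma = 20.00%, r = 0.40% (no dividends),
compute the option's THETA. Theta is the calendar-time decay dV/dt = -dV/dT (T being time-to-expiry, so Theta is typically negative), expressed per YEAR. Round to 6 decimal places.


Answer: Theta = -0.558545

Derivation:
d1 = -0.1908159236; d2 = -0.3322372799
phi(d1) = 0.3917451056; exp(-qT) = 1.0000000000; exp(-rT) = 0.9980019987
Theta = -S*exp(-qT)*phi(d1)*sigma/(2*sqrt(T)) - r*K*exp(-rT)*N(d2) + q*S*exp(-qT)*N(d1)
N(d1) = 0.4243349063; N(d2) = 0.3698550479; sqrt(T) = 0.7071067812
Term 1 = -9.8100 * 1.0000000000 * 0.3917451056 * 0.2000 / (2 * 0.7071067812) = -0.5434850277
Term 2 = -0.0040 * 10.2000 * 0.9980019987 * 0.3698550479 = -0.0150599359
Term 3 = 0 (no dividend yield, q = 0)
Theta = -0.5434850277 + (-0.0150599359) + (0.0000000000) = -0.558545


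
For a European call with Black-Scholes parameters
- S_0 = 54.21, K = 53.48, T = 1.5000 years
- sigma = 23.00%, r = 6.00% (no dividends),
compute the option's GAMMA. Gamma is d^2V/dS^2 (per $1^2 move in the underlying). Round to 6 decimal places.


Answer: Gamma = 0.022957

Derivation:
d1 = 0.5084737465; d2 = 0.2267824260
phi(d1) = 0.3505642399; exp(-qT) = 1.0000000000; exp(-rT) = 0.9139311853
Gamma = exp(-qT) * phi(d1) / (S * sigma * sqrt(T)) = 1.0000000000 * 0.3505642399 / (54.2100 * 0.2300 * 1.2247448714) = 0.022957


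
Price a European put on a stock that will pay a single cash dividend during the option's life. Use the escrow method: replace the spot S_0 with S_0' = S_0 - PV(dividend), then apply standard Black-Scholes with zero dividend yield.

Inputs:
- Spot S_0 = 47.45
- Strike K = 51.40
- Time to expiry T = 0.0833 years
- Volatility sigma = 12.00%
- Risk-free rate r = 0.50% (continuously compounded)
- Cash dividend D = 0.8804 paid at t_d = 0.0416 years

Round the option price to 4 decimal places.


PV(D) = D * exp(-r * t_d) = 0.8804 * 0.99979202 = 0.88021690
S_0' = S_0 - PV(D) = 47.4500 - 0.88021690 = 46.56978310
d1 = (ln(S_0'/K) + (r + sigma^2/2)*T) / (sigma*sqrt(T)) = -2.82005448
d2 = d1 - sigma*sqrt(T) = -2.85468857
exp(-rT) = 0.99958359
N(-d1) = 0.99759923; N(-d2) = 0.99784605
P = K * exp(-rT) * N(-d2) - S_0' * N(-d1) = 51.4000 * 0.99958359 * 0.99784605 - 46.56978310 * 0.99759923 = 4.8099

Answer: Price = 4.8099


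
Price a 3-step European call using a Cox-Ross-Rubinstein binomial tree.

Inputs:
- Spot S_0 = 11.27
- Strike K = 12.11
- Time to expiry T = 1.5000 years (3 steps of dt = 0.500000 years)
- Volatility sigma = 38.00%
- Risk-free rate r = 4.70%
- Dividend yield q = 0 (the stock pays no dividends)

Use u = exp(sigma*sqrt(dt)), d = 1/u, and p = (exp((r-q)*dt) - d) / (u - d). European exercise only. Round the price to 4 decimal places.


Answer: Price = V(0,0) = 2.2033

Derivation:
dt = T/N = 0.500000
u = exp(sigma*sqrt(dt)) = 1.308263; d = 1/u = 0.764372
p = (exp((r-q)*dt) - d) / (u - d) = 0.476945
Discount per step: exp(-r*dt) = 0.976774
Stock lattice S(k, i) with i counting down-moves:
  k=0: S(0,0) = 11.2700
  k=1: S(1,0) = 14.7441; S(1,1) = 8.6145
  k=2: S(2,0) = 19.2892; S(2,1) = 11.2700; S(2,2) = 6.5847
  k=3: S(3,0) = 25.2354; S(3,1) = 14.7441; S(3,2) = 8.6145; S(3,3) = 5.0331
Terminal payoffs V(N, i) = max(S_T - K, 0):
  V(3,0) = 13.125357; V(3,1) = 2.634128; V(3,2) = 0.000000; V(3,3) = 0.000000
Backward induction: V(k, i) = exp(-r*dt) * [p * V(k+1, i) + (1-p) * V(k+1, i+1)].
  V(2,0) = exp(-r*dt) * [p*13.125357 + (1-p)*2.634128] = 7.460470
  V(2,1) = exp(-r*dt) * [p*2.634128 + (1-p)*0.000000] = 1.227154
  V(2,2) = exp(-r*dt) * [p*0.000000 + (1-p)*0.000000] = 0.000000
  V(1,0) = exp(-r*dt) * [p*7.460470 + (1-p)*1.227154] = 4.102551
  V(1,1) = exp(-r*dt) * [p*1.227154 + (1-p)*0.000000] = 0.571691
  V(0,0) = exp(-r*dt) * [p*4.102551 + (1-p)*0.571691] = 2.203326


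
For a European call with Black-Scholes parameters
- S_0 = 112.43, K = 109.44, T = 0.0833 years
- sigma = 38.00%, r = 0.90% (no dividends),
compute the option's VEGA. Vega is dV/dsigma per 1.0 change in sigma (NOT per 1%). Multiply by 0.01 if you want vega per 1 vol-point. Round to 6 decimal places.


Answer: Vega = 12.347818

Derivation:
d1 = 0.3074395432; d2 = 0.1977649335
phi(d1) = 0.3805270287; exp(-qT) = 1.0000000000; exp(-rT) = 0.9992505810
Vega = S * exp(-qT) * phi(d1) * sqrt(T) = 112.4300 * 1.0000000000 * 0.3805270287 * 0.2886173938 = 12.347818


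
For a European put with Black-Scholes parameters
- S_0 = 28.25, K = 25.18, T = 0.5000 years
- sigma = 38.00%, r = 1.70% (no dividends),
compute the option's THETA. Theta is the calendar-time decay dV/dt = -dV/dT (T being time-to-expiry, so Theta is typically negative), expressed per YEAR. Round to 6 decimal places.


d1 = 0.5941313221; d2 = 0.3254307453
phi(d1) = 0.3343942653; exp(-qT) = 1.0000000000; exp(-rT) = 0.9915360229
Theta = -S*exp(-qT)*phi(d1)*sigma/(2*sqrt(T)) + r*K*exp(-rT)*N(-d2) - q*S*exp(-qT)*N(-d1)
N(-d1) = 0.2762121414; N(-d2) = 0.3724275447; sqrt(T) = 0.7071067812
Term 1 = -28.2500 * 1.0000000000 * 0.3343942653 * 0.3800 / (2 * 0.7071067812) = -2.5383170784
Term 2 = 0.0170 * 25.1800 * 0.9915360229 * 0.3724275447 = 0.1580719963
Term 3 = 0 (no dividend yield, q = 0)
Theta = -2.5383170784 + (0.1580719963) + (0.0000000000) = -2.380245

Answer: Theta = -2.380245


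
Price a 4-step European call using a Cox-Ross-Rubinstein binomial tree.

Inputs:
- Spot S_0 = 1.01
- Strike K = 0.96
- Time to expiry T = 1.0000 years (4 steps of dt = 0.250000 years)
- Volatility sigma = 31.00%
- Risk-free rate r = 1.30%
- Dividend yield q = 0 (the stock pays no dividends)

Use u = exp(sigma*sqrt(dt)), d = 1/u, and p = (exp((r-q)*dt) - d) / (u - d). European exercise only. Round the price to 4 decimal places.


dt = T/N = 0.250000
u = exp(sigma*sqrt(dt)) = 1.167658; d = 1/u = 0.856415
p = (exp((r-q)*dt) - d) / (u - d) = 0.471786
Discount per step: exp(-r*dt) = 0.996755
Stock lattice S(k, i) with i counting down-moves:
  k=0: S(0,0) = 1.0100
  k=1: S(1,0) = 1.1793; S(1,1) = 0.8650
  k=2: S(2,0) = 1.3771; S(2,1) = 1.0100; S(2,2) = 0.7408
  k=3: S(3,0) = 1.6079; S(3,1) = 1.1793; S(3,2) = 0.8650; S(3,3) = 0.6344
  k=4: S(4,0) = 1.8775; S(4,1) = 1.3771; S(4,2) = 1.0100; S(4,3) = 0.7408; S(4,4) = 0.5433
Terminal payoffs V(N, i) = max(S_T - K, 0):
  V(4,0) = 0.917517; V(4,1) = 0.417059; V(4,2) = 0.050000; V(4,3) = 0.000000; V(4,4) = 0.000000
Backward induction: V(k, i) = exp(-r*dt) * [p * V(k+1, i) + (1-p) * V(k+1, i+1)].
  V(3,0) = exp(-r*dt) * [p*0.917517 + (1-p)*0.417059] = 0.651049
  V(3,1) = exp(-r*dt) * [p*0.417059 + (1-p)*0.050000] = 0.222449
  V(3,2) = exp(-r*dt) * [p*0.050000 + (1-p)*0.000000] = 0.023513
  V(3,3) = exp(-r*dt) * [p*0.000000 + (1-p)*0.000000] = 0.000000
  V(2,0) = exp(-r*dt) * [p*0.651049 + (1-p)*0.222449] = 0.423279
  V(2,1) = exp(-r*dt) * [p*0.222449 + (1-p)*0.023513] = 0.116988
  V(2,2) = exp(-r*dt) * [p*0.023513 + (1-p)*0.000000] = 0.011057
  V(1,0) = exp(-r*dt) * [p*0.423279 + (1-p)*0.116988] = 0.260643
  V(1,1) = exp(-r*dt) * [p*0.116988 + (1-p)*0.011057] = 0.060836
  V(0,0) = exp(-r*dt) * [p*0.260643 + (1-p)*0.060836] = 0.154599

Answer: Price = V(0,0) = 0.1546


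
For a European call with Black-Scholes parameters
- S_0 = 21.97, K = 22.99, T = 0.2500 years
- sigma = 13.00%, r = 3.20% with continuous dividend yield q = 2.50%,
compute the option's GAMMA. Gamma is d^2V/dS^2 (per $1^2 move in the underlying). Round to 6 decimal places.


d1 = -0.6387531135; d2 = -0.7037531135
phi(d1) = 0.3253215168; exp(-qT) = 0.9937694906; exp(-rT) = 0.9920319148
Gamma = exp(-qT) * phi(d1) / (S * sigma * sqrt(T)) = 0.9937694906 * 0.3253215168 / (21.9700 * 0.1300 * 0.5000000000) = 0.226389

Answer: Gamma = 0.226389
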